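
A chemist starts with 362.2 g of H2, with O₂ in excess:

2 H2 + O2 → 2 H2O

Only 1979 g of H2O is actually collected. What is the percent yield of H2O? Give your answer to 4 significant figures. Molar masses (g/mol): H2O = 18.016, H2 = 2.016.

61.14 %

n(H2) = 362.20 g / 2.016 g/mol = 179.66 mol.
From the equation the H2:H2O mole ratio is 2:2, so n(H2O) = 179.66 × 2/2 = 179.66 mol.
Mass of H2O = 179.66 mol × 18.016 g/mol = 3236.8 g.
This is the theoretical yield. Percent yield = 1979 g / 3236.8 g × 100% = 61.141%.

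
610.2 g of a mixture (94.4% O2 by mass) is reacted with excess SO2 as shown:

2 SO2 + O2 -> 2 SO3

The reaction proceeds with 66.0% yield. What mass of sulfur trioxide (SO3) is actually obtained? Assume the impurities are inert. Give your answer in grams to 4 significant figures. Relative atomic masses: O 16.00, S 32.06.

1902 g

Pure O2 available = 610.2 g × 0.944 = 576.03 g.
M(O2) = 2(16.00) = 32.00 g/mol.
M(SO3) = 32.06 + 3(16.00) = 80.06 g/mol.
n(O2) = 576.03 g / 32.00 g/mol = 18.001 mol.
From the equation the O2:SO3 mole ratio is 1:2, so n(SO3) = 18.001 × 2/1 = 36.002 mol.
Mass of SO3 = 36.002 mol × 80.06 g/mol = 2882.3 g.
Actual mass collected = 2882.3 g × 0.660 = 1902.3 g.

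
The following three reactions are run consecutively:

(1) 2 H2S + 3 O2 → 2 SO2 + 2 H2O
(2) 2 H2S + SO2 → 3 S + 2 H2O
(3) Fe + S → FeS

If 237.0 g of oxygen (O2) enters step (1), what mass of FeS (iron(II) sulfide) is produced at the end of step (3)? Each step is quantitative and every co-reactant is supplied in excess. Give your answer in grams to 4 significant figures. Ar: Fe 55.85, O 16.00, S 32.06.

M(O2) = 2(16.00) = 32.00 g/mol.
M(FeS) = 55.85 + 32.06 = 87.91 g/mol.
n(O2) = 237.0 / 32.00 = 7.4062 mol.
Reaction (1): O2→SO2 ratio 3:2 ⇒ n(SO2) = 4.9375 mol.
Reaction (2): SO2→S ratio 1:3 ⇒ n(S) = 14.812 mol.
Reaction (3): S→FeS ratio 1:1 ⇒ n(FeS) = 14.812 mol.
Mass of FeS = 14.812 × 87.91 = 1302.2 g.

1302 g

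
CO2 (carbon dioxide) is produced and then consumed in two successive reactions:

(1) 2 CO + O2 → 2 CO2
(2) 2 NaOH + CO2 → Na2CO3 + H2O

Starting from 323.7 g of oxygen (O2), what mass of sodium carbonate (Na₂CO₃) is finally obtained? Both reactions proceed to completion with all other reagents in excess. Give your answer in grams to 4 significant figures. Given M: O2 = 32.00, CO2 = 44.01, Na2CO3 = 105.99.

2144 g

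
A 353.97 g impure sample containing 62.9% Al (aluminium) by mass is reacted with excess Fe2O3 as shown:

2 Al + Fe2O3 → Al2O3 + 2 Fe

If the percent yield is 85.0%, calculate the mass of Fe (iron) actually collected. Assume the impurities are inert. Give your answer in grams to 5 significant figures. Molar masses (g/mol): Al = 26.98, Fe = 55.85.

391.76 g

Pure Al available = 353.97 g × 0.629 = 222.647 g.
n(Al) = 222.647 g / 26.98 g/mol = 8.25230 mol.
From the equation the Al:Fe mole ratio is 2:2, so n(Fe) = 8.25230 × 2/2 = 8.25230 mol.
Mass of Fe = 8.25230 mol × 55.85 g/mol = 460.891 g.
Actual mass collected = 460.891 g × 0.850 = 391.757 g.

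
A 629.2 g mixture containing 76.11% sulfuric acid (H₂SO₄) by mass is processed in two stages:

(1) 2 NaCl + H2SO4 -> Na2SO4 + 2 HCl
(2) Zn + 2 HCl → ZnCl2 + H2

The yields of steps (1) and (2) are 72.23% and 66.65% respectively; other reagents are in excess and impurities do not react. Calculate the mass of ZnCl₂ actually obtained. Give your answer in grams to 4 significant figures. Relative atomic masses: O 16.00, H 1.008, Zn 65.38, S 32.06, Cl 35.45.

320.3 g

Pure H2SO4 = 629.2 × 0.7611 = 478.88 g.
M(H2SO4) = 2(1.008) + 32.06 + 4(16.00) = 98.076 g/mol.
M(ZnCl2) = 65.38 + 2(35.45) = 136.28 g/mol.
n(H2SO4) = 478.88 / 98.076 = 4.8828 mol.
Step 1 (H2SO4:HCl = 1:2): theoretical n(HCl) = 9.7656 mol; at 72.23% yield, n(HCl) = 7.0537 mol.
Step 2 (HCl:ZnCl2 = 2:1): theoretical n(ZnCl2) = 3.5268 mol, so theoretical mass = 3.5268 × 136.28 = 480.64 g.
At 66.65% yield, actual mass of ZnCl2 = 480.64 × 0.6665 = 320.34 g.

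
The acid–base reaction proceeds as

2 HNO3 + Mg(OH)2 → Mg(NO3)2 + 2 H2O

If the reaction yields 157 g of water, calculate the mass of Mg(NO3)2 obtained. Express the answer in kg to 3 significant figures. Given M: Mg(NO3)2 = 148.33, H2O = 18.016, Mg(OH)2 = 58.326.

n(H2O) = 157.0 g / 18.016 g/mol = 8.714 mol.
From the equation the H2O:Mg(NO3)2 mole ratio is 2:1, so n(Mg(NO3)2) = 8.714 × 1/2 = 4.357 mol.
Mass of Mg(NO3)2 = 4.357 mol × 148.33 g/mol = 646.3 g.
Converting to kg: 646.3 g = 0.646 kg.

0.646 kg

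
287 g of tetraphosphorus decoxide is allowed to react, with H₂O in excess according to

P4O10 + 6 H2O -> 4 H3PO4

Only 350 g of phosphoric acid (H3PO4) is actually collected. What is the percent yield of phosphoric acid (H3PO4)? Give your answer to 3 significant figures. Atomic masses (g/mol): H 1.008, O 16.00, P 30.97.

M(P4O10) = 4(30.97) + 10(16.00) = 283.88 g/mol.
M(H3PO4) = 3(1.008) + 30.97 + 4(16.00) = 97.994 g/mol.
n(P4O10) = 287.0 g / 283.88 g/mol = 1.011 mol.
From the equation the P4O10:H3PO4 mole ratio is 1:4, so n(H3PO4) = 1.011 × 4/1 = 4.044 mol.
Mass of H3PO4 = 4.044 mol × 97.994 g/mol = 396.3 g.
This is the theoretical yield. Percent yield = 350 g / 396.3 g × 100% = 88.32%.

88.3 %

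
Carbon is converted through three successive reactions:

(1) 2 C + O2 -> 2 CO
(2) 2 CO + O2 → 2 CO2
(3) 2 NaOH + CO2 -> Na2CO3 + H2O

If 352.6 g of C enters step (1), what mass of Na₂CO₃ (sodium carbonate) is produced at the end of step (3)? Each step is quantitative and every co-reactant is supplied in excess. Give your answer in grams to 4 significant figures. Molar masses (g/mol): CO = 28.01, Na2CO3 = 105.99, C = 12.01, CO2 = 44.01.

3112 g

n(C) = 352.6 / 12.01 = 29.359 mol.
Reaction (1): C→CO ratio 2:2 ⇒ n(CO) = 29.359 mol.
Reaction (2): CO→CO2 ratio 2:2 ⇒ n(CO2) = 29.359 mol.
Reaction (3): CO2→Na2CO3 ratio 1:1 ⇒ n(Na2CO3) = 29.359 mol.
Mass of Na2CO3 = 29.359 × 105.99 = 3111.7 g.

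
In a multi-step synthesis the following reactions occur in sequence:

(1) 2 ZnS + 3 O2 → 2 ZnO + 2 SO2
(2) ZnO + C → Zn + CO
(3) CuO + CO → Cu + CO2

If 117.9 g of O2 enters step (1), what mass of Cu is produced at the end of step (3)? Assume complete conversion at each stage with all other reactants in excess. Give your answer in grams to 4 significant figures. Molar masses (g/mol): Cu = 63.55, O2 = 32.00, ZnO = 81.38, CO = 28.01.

156.1 g

n(O2) = 117.9 / 32.00 = 3.6844 mol.
Reaction (1): O2→ZnO ratio 3:2 ⇒ n(ZnO) = 2.4563 mol.
Reaction (2): ZnO→CO ratio 1:1 ⇒ n(CO) = 2.4563 mol.
Reaction (3): CO→Cu ratio 1:1 ⇒ n(Cu) = 2.4563 mol.
Mass of Cu = 2.4563 × 63.55 = 156.09 g.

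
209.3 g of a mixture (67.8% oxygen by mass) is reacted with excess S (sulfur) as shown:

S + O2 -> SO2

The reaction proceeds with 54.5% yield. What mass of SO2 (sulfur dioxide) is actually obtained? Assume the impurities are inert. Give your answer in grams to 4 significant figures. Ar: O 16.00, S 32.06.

154.8 g

Pure O2 available = 209.3 g × 0.678 = 141.91 g.
M(O2) = 2(16.00) = 32.00 g/mol.
M(SO2) = 32.06 + 2(16.00) = 64.06 g/mol.
n(O2) = 141.91 g / 32.00 g/mol = 4.4345 mol.
From the equation the O2:SO2 mole ratio is 1:1, so n(SO2) = 4.4345 × 1/1 = 4.4345 mol.
Mass of SO2 = 4.4345 mol × 64.06 g/mol = 284.08 g.
Actual mass collected = 284.08 g × 0.545 = 154.82 g.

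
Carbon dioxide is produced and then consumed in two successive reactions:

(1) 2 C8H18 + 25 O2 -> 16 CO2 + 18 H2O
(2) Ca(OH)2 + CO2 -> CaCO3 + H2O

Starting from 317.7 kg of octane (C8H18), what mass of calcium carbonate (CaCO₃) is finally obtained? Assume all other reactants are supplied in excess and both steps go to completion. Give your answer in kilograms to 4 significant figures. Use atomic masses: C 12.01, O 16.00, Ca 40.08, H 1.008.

M(C8H18) = 8(12.01) + 18(1.008) = 114.224 g/mol.
M(CaCO3) = 40.08 + 12.01 + 3(16.00) = 100.09 g/mol.
317.7 kg = 317700 g.
n(C8H18) = 317700 / 114.224 = 2781.4 mol.
Step 1 gives a 2:16 ratio of C8H18 to CO2, so n(CO2) = 22251 mol.
In step 2 the CO2:CaCO3 ratio is 1:1, so n(CaCO3) = 22251 mol.
Mass of CaCO3 = 22251 × 100.09 = 2.2271 × 10^6 g = 2227 kg.

2227 kg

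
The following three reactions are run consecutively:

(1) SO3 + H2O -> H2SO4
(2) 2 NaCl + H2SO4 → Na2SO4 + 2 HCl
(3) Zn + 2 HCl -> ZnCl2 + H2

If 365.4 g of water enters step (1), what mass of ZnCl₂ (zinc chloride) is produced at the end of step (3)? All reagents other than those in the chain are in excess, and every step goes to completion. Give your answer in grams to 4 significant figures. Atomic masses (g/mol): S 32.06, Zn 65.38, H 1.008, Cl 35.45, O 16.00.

2764 g

M(H2O) = 2(1.008) + 16.00 = 18.016 g/mol.
M(ZnCl2) = 65.38 + 2(35.45) = 136.28 g/mol.
n(H2O) = 365.4 / 18.016 = 20.282 mol.
Reaction (1): H2O→H2SO4 ratio 1:1 ⇒ n(H2SO4) = 20.282 mol.
Reaction (2): H2SO4→HCl ratio 1:2 ⇒ n(HCl) = 40.564 mol.
Reaction (3): HCl→ZnCl2 ratio 2:1 ⇒ n(ZnCl2) = 20.282 mol.
Mass of ZnCl2 = 20.282 × 136.28 = 2764.0 g.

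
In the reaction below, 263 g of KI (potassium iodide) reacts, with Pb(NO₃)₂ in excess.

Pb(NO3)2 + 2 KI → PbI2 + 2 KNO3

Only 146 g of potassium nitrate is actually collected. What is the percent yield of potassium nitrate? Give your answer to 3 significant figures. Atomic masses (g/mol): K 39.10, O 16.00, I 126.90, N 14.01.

M(KI) = 39.10 + 126.90 = 166.00 g/mol.
M(KNO3) = 39.10 + 14.01 + 3(16.00) = 101.11 g/mol.
n(KI) = 263.0 g / 166.00 g/mol = 1.584 mol.
From the equation the KI:KNO3 mole ratio is 2:2, so n(KNO3) = 1.584 × 2/2 = 1.584 mol.
Mass of KNO3 = 1.584 mol × 101.11 g/mol = 160.2 g.
This is the theoretical yield. Percent yield = 146 g / 160.2 g × 100% = 91.14%.

91.1 %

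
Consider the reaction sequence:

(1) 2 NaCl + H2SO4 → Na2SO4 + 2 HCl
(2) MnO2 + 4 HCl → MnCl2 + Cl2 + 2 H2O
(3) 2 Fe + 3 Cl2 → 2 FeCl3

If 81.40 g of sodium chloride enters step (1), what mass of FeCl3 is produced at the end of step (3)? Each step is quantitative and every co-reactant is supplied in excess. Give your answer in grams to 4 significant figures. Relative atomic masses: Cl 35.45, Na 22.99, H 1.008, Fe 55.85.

37.65 g

M(NaCl) = 22.99 + 35.45 = 58.44 g/mol.
M(FeCl3) = 55.85 + 3(35.45) = 162.20 g/mol.
n(NaCl) = 81.40 / 58.44 = 1.3929 mol.
Reaction (1): NaCl→HCl ratio 2:2 ⇒ n(HCl) = 1.3929 mol.
Reaction (2): HCl→Cl2 ratio 4:1 ⇒ n(Cl2) = 0.34822 mol.
Reaction (3): Cl2→FeCl3 ratio 3:2 ⇒ n(FeCl3) = 0.23215 mol.
Mass of FeCl3 = 0.23215 × 162.20 = 37.654 g.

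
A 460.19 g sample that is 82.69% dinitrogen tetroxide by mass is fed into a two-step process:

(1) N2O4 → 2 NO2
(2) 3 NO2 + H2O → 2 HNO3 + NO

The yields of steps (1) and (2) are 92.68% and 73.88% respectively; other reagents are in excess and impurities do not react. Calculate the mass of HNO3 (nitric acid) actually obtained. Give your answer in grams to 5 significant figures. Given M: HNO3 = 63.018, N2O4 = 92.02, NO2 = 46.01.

Pure N2O4 = 460.19 × 0.8269 = 380.531 g.
n(N2O4) = 380.531 / 92.02 = 4.13531 mol.
Step 1 (N2O4:NO2 = 1:2): theoretical n(NO2) = 8.27062 mol; at 92.68% yield, n(NO2) = 7.66521 mol.
Step 2 (NO2:HNO3 = 3:2): theoretical n(HNO3) = 5.11014 mol, so theoretical mass = 5.11014 × 63.018 = 322.031 g.
At 73.88% yield, actual mass of HNO3 = 322.031 × 0.7388 = 237.916 g.

237.92 g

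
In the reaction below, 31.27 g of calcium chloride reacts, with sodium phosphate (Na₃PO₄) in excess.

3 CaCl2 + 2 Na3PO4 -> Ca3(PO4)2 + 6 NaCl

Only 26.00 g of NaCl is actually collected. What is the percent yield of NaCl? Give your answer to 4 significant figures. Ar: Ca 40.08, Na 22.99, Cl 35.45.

M(CaCl2) = 40.08 + 2(35.45) = 110.98 g/mol.
M(NaCl) = 22.99 + 35.45 = 58.44 g/mol.
n(CaCl2) = 31.270 g / 110.98 g/mol = 0.28176 mol.
From the equation the CaCl2:NaCl mole ratio is 3:6, so n(NaCl) = 0.28176 × 6/3 = 0.56352 mol.
Mass of NaCl = 0.56352 mol × 58.44 g/mol = 32.932 g.
This is the theoretical yield. Percent yield = 26.00 g / 32.932 g × 100% = 78.950%.

78.95 %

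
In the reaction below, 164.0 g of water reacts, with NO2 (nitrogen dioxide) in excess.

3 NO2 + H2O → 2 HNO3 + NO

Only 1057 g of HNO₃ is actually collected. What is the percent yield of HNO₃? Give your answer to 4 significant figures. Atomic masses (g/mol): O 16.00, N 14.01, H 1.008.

M(H2O) = 2(1.008) + 16.00 = 18.016 g/mol.
M(HNO3) = 1.008 + 14.01 + 3(16.00) = 63.018 g/mol.
n(H2O) = 164.00 g / 18.016 g/mol = 9.1030 mol.
From the equation the H2O:HNO3 mole ratio is 1:2, so n(HNO3) = 9.1030 × 2/1 = 18.206 mol.
Mass of HNO3 = 18.206 mol × 63.018 g/mol = 1147.3 g.
This is the theoretical yield. Percent yield = 1057 g / 1147.3 g × 100% = 92.129%.

92.13 %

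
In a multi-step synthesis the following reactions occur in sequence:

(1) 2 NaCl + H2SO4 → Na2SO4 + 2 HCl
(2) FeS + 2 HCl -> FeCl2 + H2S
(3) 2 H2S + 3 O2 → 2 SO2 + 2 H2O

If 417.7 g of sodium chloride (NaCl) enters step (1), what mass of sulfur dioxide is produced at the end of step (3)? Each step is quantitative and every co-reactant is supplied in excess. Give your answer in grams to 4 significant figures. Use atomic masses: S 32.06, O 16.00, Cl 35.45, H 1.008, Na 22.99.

M(NaCl) = 22.99 + 35.45 = 58.44 g/mol.
M(SO2) = 32.06 + 2(16.00) = 64.06 g/mol.
n(NaCl) = 417.7 / 58.44 = 7.1475 mol.
Reaction (1): NaCl→HCl ratio 2:2 ⇒ n(HCl) = 7.1475 mol.
Reaction (2): HCl→H2S ratio 2:1 ⇒ n(H2S) = 3.5738 mol.
Reaction (3): H2S→SO2 ratio 2:2 ⇒ n(SO2) = 3.5738 mol.
Mass of SO2 = 3.5738 × 64.06 = 228.93 g.

228.9 g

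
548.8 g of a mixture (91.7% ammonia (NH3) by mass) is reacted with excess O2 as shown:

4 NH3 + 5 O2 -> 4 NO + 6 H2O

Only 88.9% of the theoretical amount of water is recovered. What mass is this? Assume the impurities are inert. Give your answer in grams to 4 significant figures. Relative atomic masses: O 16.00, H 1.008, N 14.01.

709.8 g

Pure NH3 available = 548.8 g × 0.917 = 503.25 g.
M(NH3) = 14.01 + 3(1.008) = 17.034 g/mol.
M(H2O) = 2(1.008) + 16.00 = 18.016 g/mol.
n(NH3) = 503.25 g / 17.034 g/mol = 29.544 mol.
From the equation the NH3:H2O mole ratio is 4:6, so n(H2O) = 29.544 × 6/4 = 44.316 mol.
Mass of H2O = 44.316 mol × 18.016 g/mol = 798.39 g.
Actual mass collected = 798.39 g × 0.889 = 709.77 g.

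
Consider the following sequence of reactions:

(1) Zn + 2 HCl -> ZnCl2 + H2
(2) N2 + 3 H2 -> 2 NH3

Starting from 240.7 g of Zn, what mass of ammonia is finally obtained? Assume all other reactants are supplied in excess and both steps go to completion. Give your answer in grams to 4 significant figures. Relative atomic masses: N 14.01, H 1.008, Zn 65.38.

M(Zn) = 65.38 g/mol.
M(NH3) = 14.01 + 3(1.008) = 17.034 g/mol.
n(Zn) = 240.70 / 65.38 = 3.6816 mol.
Step 1 gives a 1:1 ratio of Zn to H2, so n(H2) = 3.6816 mol.
In step 2 the H2:NH3 ratio is 3:2, so n(NH3) = 2.4544 mol.
Mass of NH3 = 2.4544 × 17.034 = 41.808 g.

41.81 g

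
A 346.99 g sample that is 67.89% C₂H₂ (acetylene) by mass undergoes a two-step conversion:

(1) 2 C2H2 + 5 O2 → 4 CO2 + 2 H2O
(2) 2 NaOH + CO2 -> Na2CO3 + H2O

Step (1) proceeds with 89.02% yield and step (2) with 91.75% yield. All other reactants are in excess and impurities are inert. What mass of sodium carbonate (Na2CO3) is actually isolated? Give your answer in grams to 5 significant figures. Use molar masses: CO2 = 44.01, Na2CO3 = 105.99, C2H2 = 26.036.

Pure C2H2 = 346.99 × 0.6789 = 235.572 g.
n(C2H2) = 235.572 / 26.036 = 9.04791 mol.
Step 1 (C2H2:CO2 = 2:4): theoretical n(CO2) = 18.0958 mol; at 89.02% yield, n(CO2) = 16.1089 mol.
Step 2 (CO2:Na2CO3 = 1:1): theoretical n(Na2CO3) = 16.1089 mol, so theoretical mass = 16.1089 × 105.99 = 1707.38 g.
At 91.75% yield, actual mass of Na2CO3 = 1707.38 × 0.9175 = 1566.52 g.

1566.5 g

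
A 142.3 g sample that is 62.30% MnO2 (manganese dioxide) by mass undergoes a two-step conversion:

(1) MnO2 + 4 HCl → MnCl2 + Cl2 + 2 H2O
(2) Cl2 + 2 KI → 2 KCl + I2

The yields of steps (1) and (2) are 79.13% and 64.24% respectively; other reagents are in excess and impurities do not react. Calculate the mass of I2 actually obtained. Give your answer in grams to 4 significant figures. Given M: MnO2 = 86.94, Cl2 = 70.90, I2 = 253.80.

131.6 g

Pure MnO2 = 142.3 × 0.6230 = 88.653 g.
n(MnO2) = 88.653 / 86.94 = 1.0197 mol.
Step 1 (MnO2:Cl2 = 1:1): theoretical n(Cl2) = 1.0197 mol; at 79.13% yield, n(Cl2) = 0.80689 mol.
Step 2 (Cl2:I2 = 1:1): theoretical n(I2) = 0.80689 mol, so theoretical mass = 0.80689 × 253.80 = 204.79 g.
At 64.24% yield, actual mass of I2 = 204.79 × 0.6424 = 131.56 g.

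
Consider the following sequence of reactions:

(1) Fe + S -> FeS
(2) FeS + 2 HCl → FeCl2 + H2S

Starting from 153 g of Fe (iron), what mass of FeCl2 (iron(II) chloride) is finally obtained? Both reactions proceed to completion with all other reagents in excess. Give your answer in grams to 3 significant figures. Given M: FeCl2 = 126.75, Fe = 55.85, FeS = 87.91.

347 g

n(Fe) = 153.0 / 55.85 = 2.739 mol.
Step 1 gives a 1:1 ratio of Fe to FeS, so n(FeS) = 2.739 mol.
In step 2 the FeS:FeCl2 ratio is 1:1, so n(FeCl2) = 2.739 mol.
Mass of FeCl2 = 2.739 × 126.75 = 347.2 g.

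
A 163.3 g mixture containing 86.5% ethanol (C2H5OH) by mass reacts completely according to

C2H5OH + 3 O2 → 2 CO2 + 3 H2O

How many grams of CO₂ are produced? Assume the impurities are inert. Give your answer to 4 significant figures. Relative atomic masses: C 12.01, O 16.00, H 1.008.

269.9 g

Mass of pure C2H5OH = 163.3 g × 0.865 = 141.25 g.
M(C2H5OH) = 2(12.01) + 6(1.008) + 16.00 = 46.068 g/mol.
M(CO2) = 12.01 + 2(16.00) = 44.01 g/mol.
n(C2H5OH) = 141.25 g / 46.068 g/mol = 3.0662 mol.
From the equation the C2H5OH:CO2 mole ratio is 1:2, so n(CO2) = 3.0662 × 2/1 = 6.1324 mol.
Mass of CO2 = 6.1324 mol × 44.01 g/mol = 269.89 g.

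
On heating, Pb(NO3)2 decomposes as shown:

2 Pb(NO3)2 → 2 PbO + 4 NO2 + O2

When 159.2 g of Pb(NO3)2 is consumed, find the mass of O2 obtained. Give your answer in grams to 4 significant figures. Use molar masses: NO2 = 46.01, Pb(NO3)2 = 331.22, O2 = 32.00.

7.690 g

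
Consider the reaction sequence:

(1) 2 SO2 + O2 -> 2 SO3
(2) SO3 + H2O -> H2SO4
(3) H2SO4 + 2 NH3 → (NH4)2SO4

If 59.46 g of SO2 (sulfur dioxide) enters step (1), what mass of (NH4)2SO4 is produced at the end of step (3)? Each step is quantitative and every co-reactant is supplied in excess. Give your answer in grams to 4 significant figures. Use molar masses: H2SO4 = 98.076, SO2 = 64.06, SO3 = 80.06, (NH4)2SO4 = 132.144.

n(SO2) = 59.46 / 64.06 = 0.92819 mol.
Reaction (1): SO2→SO3 ratio 2:2 ⇒ n(SO3) = 0.92819 mol.
Reaction (2): SO3→H2SO4 ratio 1:1 ⇒ n(H2SO4) = 0.92819 mol.
Reaction (3): H2SO4→(NH4)2SO4 ratio 1:1 ⇒ n((NH4)2SO4) = 0.92819 mol.
Mass of (NH4)2SO4 = 0.92819 × 132.144 = 122.66 g.

122.7 g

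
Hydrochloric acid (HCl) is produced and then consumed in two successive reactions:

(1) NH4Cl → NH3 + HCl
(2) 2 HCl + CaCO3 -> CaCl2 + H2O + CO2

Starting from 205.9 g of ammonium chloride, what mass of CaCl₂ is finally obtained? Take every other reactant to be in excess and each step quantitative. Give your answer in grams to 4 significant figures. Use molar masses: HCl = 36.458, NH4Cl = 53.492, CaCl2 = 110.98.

213.6 g

n(NH4Cl) = 205.90 / 53.492 = 3.8492 mol.
Step 1 gives a 1:1 ratio of NH4Cl to HCl, so n(HCl) = 3.8492 mol.
In step 2 the HCl:CaCl2 ratio is 2:1, so n(CaCl2) = 1.9246 mol.
Mass of CaCl2 = 1.9246 × 110.98 = 213.59 g.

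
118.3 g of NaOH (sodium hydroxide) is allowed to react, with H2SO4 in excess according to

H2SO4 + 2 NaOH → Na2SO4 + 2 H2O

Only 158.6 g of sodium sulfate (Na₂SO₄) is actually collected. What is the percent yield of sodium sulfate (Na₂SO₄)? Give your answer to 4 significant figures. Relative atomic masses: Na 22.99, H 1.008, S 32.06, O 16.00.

M(NaOH) = 22.99 + 16.00 + 1.008 = 39.998 g/mol.
M(Na2SO4) = 2(22.99) + 32.06 + 4(16.00) = 142.04 g/mol.
n(NaOH) = 118.30 g / 39.998 g/mol = 2.9576 mol.
From the equation the NaOH:Na2SO4 mole ratio is 2:1, so n(Na2SO4) = 2.9576 × 1/2 = 1.4788 mol.
Mass of Na2SO4 = 1.4788 mol × 142.04 g/mol = 210.05 g.
This is the theoretical yield. Percent yield = 158.6 g / 210.05 g × 100% = 75.505%.

75.51 %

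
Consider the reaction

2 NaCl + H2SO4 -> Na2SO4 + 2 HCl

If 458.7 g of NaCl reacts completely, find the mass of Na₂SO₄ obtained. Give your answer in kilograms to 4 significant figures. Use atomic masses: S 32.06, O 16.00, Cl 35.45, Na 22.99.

0.5574 kg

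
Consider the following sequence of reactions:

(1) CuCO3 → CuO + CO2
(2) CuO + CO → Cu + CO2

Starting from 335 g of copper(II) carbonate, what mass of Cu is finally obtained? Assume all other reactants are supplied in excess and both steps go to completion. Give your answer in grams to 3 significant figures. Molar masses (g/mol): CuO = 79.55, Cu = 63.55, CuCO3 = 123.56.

n(CuCO3) = 335.0 / 123.56 = 2.711 mol.
Step 1 gives a 1:1 ratio of CuCO3 to CuO, so n(CuO) = 2.711 mol.
In step 2 the CuO:Cu ratio is 1:1, so n(Cu) = 2.711 mol.
Mass of Cu = 2.711 × 63.55 = 172.3 g.

172 g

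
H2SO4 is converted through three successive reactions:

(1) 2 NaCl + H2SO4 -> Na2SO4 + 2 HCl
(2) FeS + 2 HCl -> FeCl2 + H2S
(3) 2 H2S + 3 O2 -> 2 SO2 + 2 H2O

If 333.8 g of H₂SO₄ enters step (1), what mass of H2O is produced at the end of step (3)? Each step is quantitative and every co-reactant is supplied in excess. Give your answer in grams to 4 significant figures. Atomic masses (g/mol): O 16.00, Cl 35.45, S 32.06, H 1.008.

M(H2SO4) = 2(1.008) + 32.06 + 4(16.00) = 98.076 g/mol.
M(H2O) = 2(1.008) + 16.00 = 18.016 g/mol.
n(H2SO4) = 333.8 / 98.076 = 3.4035 mol.
Reaction (1): H2SO4→HCl ratio 1:2 ⇒ n(HCl) = 6.8070 mol.
Reaction (2): HCl→H2S ratio 2:1 ⇒ n(H2S) = 3.4035 mol.
Reaction (3): H2S→H2O ratio 2:2 ⇒ n(H2O) = 3.4035 mol.
Mass of H2O = 3.4035 × 18.016 = 61.317 g.

61.32 g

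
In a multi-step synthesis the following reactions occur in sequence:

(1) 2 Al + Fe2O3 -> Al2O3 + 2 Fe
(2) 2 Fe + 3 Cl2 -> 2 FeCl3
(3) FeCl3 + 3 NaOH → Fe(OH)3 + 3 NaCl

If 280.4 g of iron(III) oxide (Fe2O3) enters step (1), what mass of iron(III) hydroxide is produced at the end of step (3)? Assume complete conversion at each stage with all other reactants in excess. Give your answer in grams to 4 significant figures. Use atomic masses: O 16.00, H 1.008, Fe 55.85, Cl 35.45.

M(Fe2O3) = 2(55.85) + 3(16.00) = 159.70 g/mol.
M(Fe(OH)3) = 55.85 + 3(16.00) + 3(1.008) = 106.874 g/mol.
n(Fe2O3) = 280.4 / 159.70 = 1.7558 mol.
Reaction (1): Fe2O3→Fe ratio 1:2 ⇒ n(Fe) = 3.5116 mol.
Reaction (2): Fe→FeCl3 ratio 2:2 ⇒ n(FeCl3) = 3.5116 mol.
Reaction (3): FeCl3→Fe(OH)3 ratio 1:1 ⇒ n(Fe(OH)3) = 3.5116 mol.
Mass of Fe(OH)3 = 3.5116 × 106.874 = 375.30 g.

375.3 g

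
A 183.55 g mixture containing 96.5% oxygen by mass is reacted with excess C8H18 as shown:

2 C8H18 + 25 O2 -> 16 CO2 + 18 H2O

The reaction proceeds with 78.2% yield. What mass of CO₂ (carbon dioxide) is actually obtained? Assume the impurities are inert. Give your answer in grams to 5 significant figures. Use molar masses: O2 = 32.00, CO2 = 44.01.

121.92 g

Pure O2 available = 183.55 g × 0.965 = 177.126 g.
n(O2) = 177.126 g / 32.00 g/mol = 5.53518 mol.
From the equation the O2:CO2 mole ratio is 25:16, so n(CO2) = 5.53518 × 16/25 = 3.54252 mol.
Mass of CO2 = 3.54252 mol × 44.01 g/mol = 155.906 g.
Actual mass collected = 155.906 g × 0.782 = 121.919 g.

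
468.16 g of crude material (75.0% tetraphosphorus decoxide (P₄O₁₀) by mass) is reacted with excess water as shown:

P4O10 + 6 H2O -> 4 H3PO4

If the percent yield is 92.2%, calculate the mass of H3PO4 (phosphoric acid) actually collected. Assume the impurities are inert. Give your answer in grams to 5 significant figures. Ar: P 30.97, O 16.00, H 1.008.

Pure P4O10 available = 468.16 g × 0.750 = 351.120 g.
M(P4O10) = 4(30.97) + 10(16.00) = 283.88 g/mol.
M(H3PO4) = 3(1.008) + 30.97 + 4(16.00) = 97.994 g/mol.
n(P4O10) = 351.120 g / 283.88 g/mol = 1.23686 mol.
From the equation the P4O10:H3PO4 mole ratio is 1:4, so n(H3PO4) = 1.23686 × 4/1 = 4.94744 mol.
Mass of H3PO4 = 4.94744 mol × 97.994 g/mol = 484.820 g.
Actual mass collected = 484.820 g × 0.922 = 447.004 g.

447.00 g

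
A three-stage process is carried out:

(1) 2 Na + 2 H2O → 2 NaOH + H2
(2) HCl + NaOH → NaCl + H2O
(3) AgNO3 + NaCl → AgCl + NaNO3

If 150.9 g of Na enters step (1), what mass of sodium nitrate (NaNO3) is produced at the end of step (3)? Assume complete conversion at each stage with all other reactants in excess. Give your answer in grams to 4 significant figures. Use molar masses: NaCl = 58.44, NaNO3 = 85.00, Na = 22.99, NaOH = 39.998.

n(Na) = 150.9 / 22.99 = 6.5637 mol.
Reaction (1): Na→NaOH ratio 2:2 ⇒ n(NaOH) = 6.5637 mol.
Reaction (2): NaOH→NaCl ratio 1:1 ⇒ n(NaCl) = 6.5637 mol.
Reaction (3): NaCl→NaNO3 ratio 1:1 ⇒ n(NaNO3) = 6.5637 mol.
Mass of NaNO3 = 6.5637 × 85.00 = 557.92 g.

557.9 g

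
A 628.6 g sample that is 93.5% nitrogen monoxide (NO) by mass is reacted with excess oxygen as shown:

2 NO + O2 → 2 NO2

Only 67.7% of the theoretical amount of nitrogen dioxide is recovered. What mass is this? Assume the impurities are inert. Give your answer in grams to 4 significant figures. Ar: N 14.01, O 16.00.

610.0 g

Pure NO available = 628.6 g × 0.935 = 587.74 g.
M(NO) = 14.01 + 16.00 = 30.01 g/mol.
M(NO2) = 14.01 + 2(16.00) = 46.01 g/mol.
n(NO) = 587.74 g / 30.01 g/mol = 19.585 mol.
From the equation the NO:NO2 mole ratio is 2:2, so n(NO2) = 19.585 × 2/2 = 19.585 mol.
Mass of NO2 = 19.585 mol × 46.01 g/mol = 901.10 g.
Actual mass collected = 901.10 g × 0.677 = 610.04 g.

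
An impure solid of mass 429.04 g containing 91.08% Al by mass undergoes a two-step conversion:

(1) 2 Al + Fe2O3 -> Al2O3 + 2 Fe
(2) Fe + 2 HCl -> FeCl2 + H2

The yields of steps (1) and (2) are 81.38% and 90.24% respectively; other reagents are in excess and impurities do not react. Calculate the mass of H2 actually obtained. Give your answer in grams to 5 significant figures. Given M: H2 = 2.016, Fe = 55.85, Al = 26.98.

21.443 g

Pure Al = 429.04 × 0.9108 = 390.770 g.
n(Al) = 390.770 / 26.98 = 14.4837 mol.
Step 1 (Al:Fe = 2:2): theoretical n(Fe) = 14.4837 mol; at 81.38% yield, n(Fe) = 11.7868 mol.
Step 2 (Fe:H2 = 1:1): theoretical n(H2) = 11.7868 mol, so theoretical mass = 11.7868 × 2.016 = 23.7622 g.
At 90.24% yield, actual mass of H2 = 23.7622 × 0.9024 = 21.4430 g.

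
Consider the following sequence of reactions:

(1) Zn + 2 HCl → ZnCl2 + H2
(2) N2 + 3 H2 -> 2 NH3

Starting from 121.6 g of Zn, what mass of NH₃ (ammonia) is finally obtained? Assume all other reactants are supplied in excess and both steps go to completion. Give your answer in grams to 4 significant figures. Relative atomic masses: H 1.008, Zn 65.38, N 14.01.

21.12 g

M(Zn) = 65.38 g/mol.
M(NH3) = 14.01 + 3(1.008) = 17.034 g/mol.
n(Zn) = 121.60 / 65.38 = 1.8599 mol.
Step 1 gives a 1:1 ratio of Zn to H2, so n(H2) = 1.8599 mol.
In step 2 the H2:NH3 ratio is 3:2, so n(NH3) = 1.2399 mol.
Mass of NH3 = 1.2399 × 17.034 = 21.121 g.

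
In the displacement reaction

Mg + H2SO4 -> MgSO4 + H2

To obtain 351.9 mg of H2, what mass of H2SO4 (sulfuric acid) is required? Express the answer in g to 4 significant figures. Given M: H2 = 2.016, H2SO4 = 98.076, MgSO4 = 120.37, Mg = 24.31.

Convert: 351.9 mg = 0.35190 g.
n(H2) = 0.35190 g / 2.016 g/mol = 0.17455 mol.
From the equation the H2:H2SO4 mole ratio is 1:1, so n(H2SO4) = 0.17455 × 1/1 = 0.17455 mol.
Mass of H2SO4 = 0.17455 mol × 98.076 g/mol = 17.120 g.

17.12 g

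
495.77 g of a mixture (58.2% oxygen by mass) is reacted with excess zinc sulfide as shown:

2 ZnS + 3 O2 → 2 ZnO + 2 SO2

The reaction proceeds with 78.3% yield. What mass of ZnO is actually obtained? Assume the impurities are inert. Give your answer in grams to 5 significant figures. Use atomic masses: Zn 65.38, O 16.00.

Pure O2 available = 495.77 g × 0.582 = 288.538 g.
M(O2) = 2(16.00) = 32.00 g/mol.
M(ZnO) = 65.38 + 16.00 = 81.38 g/mol.
n(O2) = 288.538 g / 32.00 g/mol = 9.01682 mol.
From the equation the O2:ZnO mole ratio is 3:2, so n(ZnO) = 9.01682 × 2/3 = 6.01121 mol.
Mass of ZnO = 6.01121 mol × 81.38 g/mol = 489.192 g.
Actual mass collected = 489.192 g × 0.783 = 383.038 g.

383.04 g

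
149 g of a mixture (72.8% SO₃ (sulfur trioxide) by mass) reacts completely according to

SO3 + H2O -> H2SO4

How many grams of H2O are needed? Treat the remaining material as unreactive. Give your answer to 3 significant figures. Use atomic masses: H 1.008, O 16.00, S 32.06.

24.4 g

Mass of pure SO3 = 149 g × 0.728 = 108.5 g.
M(SO3) = 32.06 + 3(16.00) = 80.06 g/mol.
M(H2O) = 2(1.008) + 16.00 = 18.016 g/mol.
n(SO3) = 108.5 g / 80.06 g/mol = 1.355 mol.
From the equation the SO3:H2O mole ratio is 1:1, so n(H2O) = 1.355 × 1/1 = 1.355 mol.
Mass of H2O = 1.355 mol × 18.016 g/mol = 24.41 g.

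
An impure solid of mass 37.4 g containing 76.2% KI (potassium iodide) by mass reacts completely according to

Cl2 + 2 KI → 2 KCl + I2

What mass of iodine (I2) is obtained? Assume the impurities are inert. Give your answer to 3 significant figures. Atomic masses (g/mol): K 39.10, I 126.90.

Mass of pure KI = 37.4 g × 0.762 = 28.50 g.
M(KI) = 39.10 + 126.90 = 166.00 g/mol.
M(I2) = 2(126.90) = 253.80 g/mol.
n(KI) = 28.50 g / 166.00 g/mol = 0.1717 mol.
From the equation the KI:I2 mole ratio is 2:1, so n(I2) = 0.1717 × 1/2 = 0.08584 mol.
Mass of I2 = 0.08584 mol × 253.80 g/mol = 21.79 g.

21.8 g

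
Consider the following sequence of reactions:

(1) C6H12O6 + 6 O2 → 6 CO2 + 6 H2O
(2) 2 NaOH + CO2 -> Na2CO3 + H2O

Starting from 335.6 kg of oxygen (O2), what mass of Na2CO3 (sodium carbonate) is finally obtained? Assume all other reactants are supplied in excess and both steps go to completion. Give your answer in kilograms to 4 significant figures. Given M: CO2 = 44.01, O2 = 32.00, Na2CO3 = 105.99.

1112 kg

335.6 kg = 335600 g.
n(O2) = 335600 / 32.00 = 10488 mol.
Step 1 gives a 6:6 ratio of O2 to CO2, so n(CO2) = 10488 mol.
In step 2 the CO2:Na2CO3 ratio is 1:1, so n(Na2CO3) = 10488 mol.
Mass of Na2CO3 = 10488 × 105.99 = 1.1116 × 10^6 g = 1112 kg.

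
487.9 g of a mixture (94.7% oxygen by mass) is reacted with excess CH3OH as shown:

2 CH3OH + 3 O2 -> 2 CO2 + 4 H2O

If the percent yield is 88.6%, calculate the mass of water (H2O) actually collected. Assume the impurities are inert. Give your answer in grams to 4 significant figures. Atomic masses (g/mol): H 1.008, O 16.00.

Pure O2 available = 487.9 g × 0.947 = 462.04 g.
M(O2) = 2(16.00) = 32.00 g/mol.
M(H2O) = 2(1.008) + 16.00 = 18.016 g/mol.
n(O2) = 462.04 g / 32.00 g/mol = 14.439 mol.
From the equation the O2:H2O mole ratio is 3:4, so n(H2O) = 14.439 × 4/3 = 19.252 mol.
Mass of H2O = 19.252 mol × 18.016 g/mol = 346.84 g.
Actual mass collected = 346.84 g × 0.886 = 307.30 g.

307.3 g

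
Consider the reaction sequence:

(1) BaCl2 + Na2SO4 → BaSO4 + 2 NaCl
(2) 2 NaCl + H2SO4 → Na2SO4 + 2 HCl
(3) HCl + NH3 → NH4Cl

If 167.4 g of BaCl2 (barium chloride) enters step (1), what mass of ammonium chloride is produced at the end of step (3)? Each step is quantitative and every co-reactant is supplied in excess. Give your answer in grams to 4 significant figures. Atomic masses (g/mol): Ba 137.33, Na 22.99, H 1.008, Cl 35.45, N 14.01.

M(BaCl2) = 137.33 + 2(35.45) = 208.23 g/mol.
M(NH4Cl) = 14.01 + 4(1.008) + 35.45 = 53.492 g/mol.
n(BaCl2) = 167.4 / 208.23 = 0.80392 mol.
Reaction (1): BaCl2→NaCl ratio 1:2 ⇒ n(NaCl) = 1.6078 mol.
Reaction (2): NaCl→HCl ratio 2:2 ⇒ n(HCl) = 1.6078 mol.
Reaction (3): HCl→NH4Cl ratio 1:1 ⇒ n(NH4Cl) = 1.6078 mol.
Mass of NH4Cl = 1.6078 × 53.492 = 86.006 g.

86.01 g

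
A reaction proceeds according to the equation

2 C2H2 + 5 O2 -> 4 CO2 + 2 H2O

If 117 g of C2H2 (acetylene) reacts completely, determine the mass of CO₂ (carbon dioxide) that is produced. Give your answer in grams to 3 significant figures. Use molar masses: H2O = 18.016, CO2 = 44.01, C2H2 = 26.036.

n(C2H2) = 117.0 g / 26.036 g/mol = 4.494 mol.
From the equation the C2H2:CO2 mole ratio is 2:4, so n(CO2) = 4.494 × 4/2 = 8.988 mol.
Mass of CO2 = 8.988 mol × 44.01 g/mol = 395.5 g.

396 g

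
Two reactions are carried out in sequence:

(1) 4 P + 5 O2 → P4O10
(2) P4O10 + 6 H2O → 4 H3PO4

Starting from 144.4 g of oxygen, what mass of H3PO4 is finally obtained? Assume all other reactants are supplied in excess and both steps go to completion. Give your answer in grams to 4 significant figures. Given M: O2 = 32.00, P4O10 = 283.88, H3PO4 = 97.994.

n(O2) = 144.40 / 32.00 = 4.5125 mol.
Step 1 gives a 5:1 ratio of O2 to P4O10, so n(P4O10) = 0.90250 mol.
In step 2 the P4O10:H3PO4 ratio is 1:4, so n(H3PO4) = 3.6100 mol.
Mass of H3PO4 = 3.6100 × 97.994 = 353.76 g.

353.8 g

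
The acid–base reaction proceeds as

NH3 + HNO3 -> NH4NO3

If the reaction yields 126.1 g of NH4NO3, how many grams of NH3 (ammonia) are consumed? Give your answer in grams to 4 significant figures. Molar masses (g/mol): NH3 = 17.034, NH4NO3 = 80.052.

26.83 g

n(NH4NO3) = 126.10 g / 80.052 g/mol = 1.5752 mol.
From the equation the NH4NO3:NH3 mole ratio is 1:1, so n(NH3) = 1.5752 × 1/1 = 1.5752 mol.
Mass of NH3 = 1.5752 mol × 17.034 g/mol = 26.832 g.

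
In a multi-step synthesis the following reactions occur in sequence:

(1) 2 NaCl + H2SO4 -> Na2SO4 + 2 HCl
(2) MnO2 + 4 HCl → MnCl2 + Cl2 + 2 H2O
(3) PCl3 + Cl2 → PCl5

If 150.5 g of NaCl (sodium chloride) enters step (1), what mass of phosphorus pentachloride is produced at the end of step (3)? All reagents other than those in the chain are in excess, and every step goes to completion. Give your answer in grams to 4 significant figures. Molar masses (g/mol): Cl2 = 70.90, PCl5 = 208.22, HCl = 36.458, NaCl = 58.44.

n(NaCl) = 150.5 / 58.44 = 2.5753 mol.
Reaction (1): NaCl→HCl ratio 2:2 ⇒ n(HCl) = 2.5753 mol.
Reaction (2): HCl→Cl2 ratio 4:1 ⇒ n(Cl2) = 0.64382 mol.
Reaction (3): Cl2→PCl5 ratio 1:1 ⇒ n(PCl5) = 0.64382 mol.
Mass of PCl5 = 0.64382 × 208.22 = 134.06 g.

134.1 g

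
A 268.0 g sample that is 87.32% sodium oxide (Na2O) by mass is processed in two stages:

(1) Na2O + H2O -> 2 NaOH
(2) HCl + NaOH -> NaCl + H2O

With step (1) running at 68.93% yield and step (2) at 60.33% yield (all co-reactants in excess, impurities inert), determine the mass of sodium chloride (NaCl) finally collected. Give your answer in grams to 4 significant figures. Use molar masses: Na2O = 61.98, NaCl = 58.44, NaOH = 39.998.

183.5 g

Pure Na2O = 268.0 × 0.8732 = 234.02 g.
n(Na2O) = 234.02 / 61.98 = 3.7757 mol.
Step 1 (Na2O:NaOH = 1:2): theoretical n(NaOH) = 7.5514 mol; at 68.93% yield, n(NaOH) = 5.2052 mol.
Step 2 (NaOH:NaCl = 1:1): theoretical n(NaCl) = 5.2052 mol, so theoretical mass = 5.2052 × 58.44 = 304.19 g.
At 60.33% yield, actual mass of NaCl = 304.19 × 0.6033 = 183.52 g.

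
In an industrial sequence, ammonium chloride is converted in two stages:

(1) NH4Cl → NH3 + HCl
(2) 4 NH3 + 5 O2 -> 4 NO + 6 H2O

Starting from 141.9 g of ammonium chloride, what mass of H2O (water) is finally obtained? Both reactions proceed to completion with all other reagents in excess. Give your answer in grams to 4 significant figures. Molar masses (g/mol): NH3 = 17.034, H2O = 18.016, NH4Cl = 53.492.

71.69 g

n(NH4Cl) = 141.90 / 53.492 = 2.6527 mol.
Step 1 gives a 1:1 ratio of NH4Cl to NH3, so n(NH3) = 2.6527 mol.
In step 2 the NH3:H2O ratio is 4:6, so n(H2O) = 3.9791 mol.
Mass of H2O = 3.9791 × 18.016 = 71.687 g.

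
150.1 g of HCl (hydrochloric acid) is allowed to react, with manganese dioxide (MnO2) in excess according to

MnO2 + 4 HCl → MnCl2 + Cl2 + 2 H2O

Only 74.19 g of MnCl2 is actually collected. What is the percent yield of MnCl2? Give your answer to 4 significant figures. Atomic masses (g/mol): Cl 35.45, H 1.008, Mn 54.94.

M(HCl) = 1.008 + 35.45 = 36.458 g/mol.
M(MnCl2) = 54.94 + 2(35.45) = 125.84 g/mol.
n(HCl) = 150.10 g / 36.458 g/mol = 4.1171 mol.
From the equation the HCl:MnCl2 mole ratio is 4:1, so n(MnCl2) = 4.1171 × 1/4 = 1.0293 mol.
Mass of MnCl2 = 1.0293 mol × 125.84 g/mol = 129.52 g.
This is the theoretical yield. Percent yield = 74.19 g / 129.52 g × 100% = 57.279%.

57.28 %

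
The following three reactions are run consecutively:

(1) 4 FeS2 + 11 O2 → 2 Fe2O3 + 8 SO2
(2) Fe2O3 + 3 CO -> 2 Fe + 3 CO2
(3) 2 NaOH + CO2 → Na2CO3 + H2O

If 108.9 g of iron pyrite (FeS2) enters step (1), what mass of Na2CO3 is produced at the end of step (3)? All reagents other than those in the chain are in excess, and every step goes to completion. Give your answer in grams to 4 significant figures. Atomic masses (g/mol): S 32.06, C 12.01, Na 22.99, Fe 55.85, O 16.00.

144.3 g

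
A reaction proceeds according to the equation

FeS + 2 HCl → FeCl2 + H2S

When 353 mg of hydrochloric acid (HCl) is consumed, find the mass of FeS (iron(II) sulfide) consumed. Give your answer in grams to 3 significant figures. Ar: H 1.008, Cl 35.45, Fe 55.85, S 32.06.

M(HCl) = 1.008 + 35.45 = 36.458 g/mol.
M(FeS) = 55.85 + 32.06 = 87.91 g/mol.
Convert: 353 mg = 0.3530 g.
n(HCl) = 0.3530 g / 36.458 g/mol = 0.009682 mol.
From the equation the HCl:FeS mole ratio is 2:1, so n(FeS) = 0.009682 × 1/2 = 0.004841 mol.
Mass of FeS = 0.004841 mol × 87.91 g/mol = 0.4256 g.

0.426 g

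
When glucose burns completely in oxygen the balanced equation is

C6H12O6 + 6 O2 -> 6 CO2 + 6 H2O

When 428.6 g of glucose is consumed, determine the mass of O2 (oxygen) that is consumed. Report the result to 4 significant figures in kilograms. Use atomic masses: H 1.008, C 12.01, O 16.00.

0.4568 kg

M(C6H12O6) = 6(12.01) + 12(1.008) + 6(16.00) = 180.156 g/mol.
M(O2) = 2(16.00) = 32.00 g/mol.
n(C6H12O6) = 428.60 g / 180.156 g/mol = 2.3790 mol.
From the equation the C6H12O6:O2 mole ratio is 1:6, so n(O2) = 2.3790 × 6/1 = 14.274 mol.
Mass of O2 = 14.274 mol × 32.00 g/mol = 456.78 g.
Converting to kg: 456.78 g = 0.4568 kg.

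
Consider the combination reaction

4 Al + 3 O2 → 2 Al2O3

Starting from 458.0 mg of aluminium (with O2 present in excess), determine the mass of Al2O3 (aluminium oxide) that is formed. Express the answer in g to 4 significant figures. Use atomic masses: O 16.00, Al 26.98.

M(Al) = 26.98 g/mol.
M(Al2O3) = 2(26.98) + 3(16.00) = 101.96 g/mol.
Convert: 458.0 mg = 0.45800 g.
n(Al) = 0.45800 g / 26.98 g/mol = 0.016976 mol.
From the equation the Al:Al2O3 mole ratio is 4:2, so n(Al2O3) = 0.016976 × 2/4 = 0.0084878 mol.
Mass of Al2O3 = 0.0084878 mol × 101.96 g/mol = 0.86541 g.

0.8654 g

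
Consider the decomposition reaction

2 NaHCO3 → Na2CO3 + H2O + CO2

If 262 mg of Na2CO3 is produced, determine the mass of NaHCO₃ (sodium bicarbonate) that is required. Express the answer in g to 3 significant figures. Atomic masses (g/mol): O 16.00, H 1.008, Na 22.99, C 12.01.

M(Na2CO3) = 2(22.99) + 12.01 + 3(16.00) = 105.99 g/mol.
M(NaHCO3) = 22.99 + 1.008 + 12.01 + 3(16.00) = 84.008 g/mol.
Convert: 262 mg = 0.2620 g.
n(Na2CO3) = 0.2620 g / 105.99 g/mol = 0.002472 mol.
From the equation the Na2CO3:NaHCO3 mole ratio is 1:2, so n(NaHCO3) = 0.002472 × 2/1 = 0.004944 mol.
Mass of NaHCO3 = 0.004944 mol × 84.008 g/mol = 0.4153 g.

0.415 g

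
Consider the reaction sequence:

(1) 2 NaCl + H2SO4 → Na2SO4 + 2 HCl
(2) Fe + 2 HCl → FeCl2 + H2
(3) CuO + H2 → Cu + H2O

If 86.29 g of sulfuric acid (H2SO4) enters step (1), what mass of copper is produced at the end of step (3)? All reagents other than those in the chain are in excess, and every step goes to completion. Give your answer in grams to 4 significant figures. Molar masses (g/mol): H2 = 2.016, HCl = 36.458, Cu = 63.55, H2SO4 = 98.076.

n(H2SO4) = 86.29 / 98.076 = 0.87983 mol.
Reaction (1): H2SO4→HCl ratio 1:2 ⇒ n(HCl) = 1.7597 mol.
Reaction (2): HCl→H2 ratio 2:1 ⇒ n(H2) = 0.87983 mol.
Reaction (3): H2→Cu ratio 1:1 ⇒ n(Cu) = 0.87983 mol.
Mass of Cu = 0.87983 × 63.55 = 55.913 g.

55.91 g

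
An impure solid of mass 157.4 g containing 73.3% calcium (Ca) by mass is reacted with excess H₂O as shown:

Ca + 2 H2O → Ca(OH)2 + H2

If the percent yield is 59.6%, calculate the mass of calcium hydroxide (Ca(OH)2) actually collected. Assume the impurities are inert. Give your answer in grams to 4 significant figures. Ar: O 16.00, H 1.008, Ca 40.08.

127.1 g

Pure Ca available = 157.4 g × 0.733 = 115.37 g.
M(Ca) = 40.08 g/mol.
M(Ca(OH)2) = 40.08 + 2(16.00) + 2(1.008) = 74.096 g/mol.
n(Ca) = 115.37 g / 40.08 g/mol = 2.8786 mol.
From the equation the Ca:Ca(OH)2 mole ratio is 1:1, so n(Ca(OH)2) = 2.8786 × 1/1 = 2.8786 mol.
Mass of Ca(OH)2 = 2.8786 mol × 74.096 g/mol = 213.29 g.
Actual mass collected = 213.29 g × 0.596 = 127.12 g.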